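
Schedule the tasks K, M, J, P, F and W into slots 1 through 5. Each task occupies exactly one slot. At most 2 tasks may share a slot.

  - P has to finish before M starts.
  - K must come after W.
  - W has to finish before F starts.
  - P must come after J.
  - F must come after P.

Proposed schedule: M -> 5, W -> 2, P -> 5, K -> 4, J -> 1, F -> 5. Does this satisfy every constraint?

P must come after J — holds.
W has to finish before F starts — holds.
At most 2 tasks may share a slot — violated.
K must come after W — holds.
F must come after P — violated.
P has to finish before M starts — violated.

Invalid. At most 2 tasks may share a slot.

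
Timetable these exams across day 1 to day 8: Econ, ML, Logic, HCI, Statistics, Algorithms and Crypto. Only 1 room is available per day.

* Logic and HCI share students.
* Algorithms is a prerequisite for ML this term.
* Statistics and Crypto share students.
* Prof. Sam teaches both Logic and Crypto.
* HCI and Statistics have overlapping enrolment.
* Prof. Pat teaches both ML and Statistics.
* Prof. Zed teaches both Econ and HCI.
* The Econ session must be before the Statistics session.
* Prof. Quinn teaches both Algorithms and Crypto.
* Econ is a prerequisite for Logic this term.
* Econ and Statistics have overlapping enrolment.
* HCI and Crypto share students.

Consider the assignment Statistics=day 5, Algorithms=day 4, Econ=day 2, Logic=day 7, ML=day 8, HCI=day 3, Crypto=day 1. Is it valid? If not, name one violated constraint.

Only 1 room is available per day — holds.
Prof. Pat teaches both ML and Statistics — holds.
Algorithms is a prerequisite for ML this term — holds.
Prof. Sam teaches both Logic and Crypto — holds.
HCI and Crypto share students — holds.
Logic and HCI share students — holds.
The Econ session must be before the Statistics session — holds.
HCI and Statistics have overlapping enrolment — holds.
Prof. Zed teaches both Econ and HCI — holds.
Econ is a prerequisite for Logic this term — holds.
Statistics and Crypto share students — holds.
Econ and Statistics have overlapping enrolment — holds.
Prof. Quinn teaches both Algorithms and Crypto — holds.

Valid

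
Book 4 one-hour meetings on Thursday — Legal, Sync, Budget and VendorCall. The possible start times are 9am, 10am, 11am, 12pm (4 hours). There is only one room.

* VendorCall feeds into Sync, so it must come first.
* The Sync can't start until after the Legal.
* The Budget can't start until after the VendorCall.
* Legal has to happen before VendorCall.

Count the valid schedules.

Enumerating: Legal in 9am; Budget in 12pm; Sync in 11am; VendorCall in 10am | Sync=12pm, Budget=11am, Legal=9am, VendorCall=10am.

2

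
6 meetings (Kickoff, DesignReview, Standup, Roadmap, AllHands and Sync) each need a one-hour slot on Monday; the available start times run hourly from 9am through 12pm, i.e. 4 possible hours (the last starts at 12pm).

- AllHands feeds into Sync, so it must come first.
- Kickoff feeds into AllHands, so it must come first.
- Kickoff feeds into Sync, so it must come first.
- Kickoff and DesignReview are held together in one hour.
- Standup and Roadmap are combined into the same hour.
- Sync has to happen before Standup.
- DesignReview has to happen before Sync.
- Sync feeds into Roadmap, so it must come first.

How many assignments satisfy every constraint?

Enumerating: Standup in 12pm, DesignReview in 9am, AllHands in 10am, Roadmap in 12pm, Kickoff in 9am, Sync in 11am.

1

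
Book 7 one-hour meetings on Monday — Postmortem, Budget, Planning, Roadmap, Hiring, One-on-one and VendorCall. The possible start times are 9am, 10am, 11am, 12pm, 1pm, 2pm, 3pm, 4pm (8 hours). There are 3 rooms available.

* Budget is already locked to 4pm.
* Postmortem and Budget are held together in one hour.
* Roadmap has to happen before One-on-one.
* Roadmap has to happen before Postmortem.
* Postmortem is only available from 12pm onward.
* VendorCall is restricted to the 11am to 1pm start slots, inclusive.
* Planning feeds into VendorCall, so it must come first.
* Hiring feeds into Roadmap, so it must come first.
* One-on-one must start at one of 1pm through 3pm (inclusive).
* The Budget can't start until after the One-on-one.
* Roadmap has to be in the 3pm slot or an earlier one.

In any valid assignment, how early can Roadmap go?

Precedence pushes Roadmap to at least 10am; Roadmap's own window allows nothing later than 3pm; downstream work caps Roadmap at 2pm.
Roadmap at 10am is achievable: VendorCall=11am; One-on-one=1pm; Planning=9am; Budget=4pm; Hiring=9am; Roadmap=10am; Postmortem=4pm.

10am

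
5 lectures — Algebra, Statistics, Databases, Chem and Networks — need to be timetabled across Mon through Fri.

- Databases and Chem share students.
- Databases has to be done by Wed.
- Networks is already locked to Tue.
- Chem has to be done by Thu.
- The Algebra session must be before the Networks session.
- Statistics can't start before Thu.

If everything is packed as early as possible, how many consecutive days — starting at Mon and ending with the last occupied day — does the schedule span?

The precedence chain requires at least 2 distinct days.
Statistics can't be placed before Thu — that is day 4 counting from Mon — so the schedule must run through at least 4 days.
4 works (last occupied day: Thu): for example Statistics in Thu; Networks in Tue; Databases in Mon; Chem in Tue; Algebra in Mon.

4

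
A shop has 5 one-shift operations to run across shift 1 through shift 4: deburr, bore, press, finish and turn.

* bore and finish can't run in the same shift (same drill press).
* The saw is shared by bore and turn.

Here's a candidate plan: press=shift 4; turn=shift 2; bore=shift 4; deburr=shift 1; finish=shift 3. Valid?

Yes, all constraints hold

bore and finish can't run in the same shift (same drill press) — holds.
The saw is shared by bore and turn — holds.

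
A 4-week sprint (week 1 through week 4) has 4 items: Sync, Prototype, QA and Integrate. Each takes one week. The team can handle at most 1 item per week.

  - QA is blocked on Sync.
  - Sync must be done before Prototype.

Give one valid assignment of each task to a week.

Integrate=week 4, Sync=week 1, Prototype=week 2, QA=week 3

Checking: Sync(week 1) before QA(week 3); Sync(week 1) before Prototype(week 2); max 1 per week (cap 1).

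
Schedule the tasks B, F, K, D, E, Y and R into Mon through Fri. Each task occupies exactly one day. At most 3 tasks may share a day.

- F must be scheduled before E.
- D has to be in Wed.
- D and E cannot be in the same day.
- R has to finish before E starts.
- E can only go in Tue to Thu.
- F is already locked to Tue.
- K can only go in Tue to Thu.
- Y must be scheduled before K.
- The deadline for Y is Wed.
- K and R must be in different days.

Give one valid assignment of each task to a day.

R in Mon; E in Thu; F in Tue; B in Mon; K in Tue; D in Wed; Y in Mon

Checking: R(Mon) before E(Thu); Y(Mon) before K(Tue); F(Tue) before E(Thu); D(Wed) != E(Thu); K(Tue) != R(Mon); Y=Mon in [Mon,Wed]; K=Tue in [Tue,Thu]; F=Tue in [Tue,Tue]; D=Wed in [Wed,Wed]; E=Thu in [Tue,Thu]; max 3 per day (cap 3).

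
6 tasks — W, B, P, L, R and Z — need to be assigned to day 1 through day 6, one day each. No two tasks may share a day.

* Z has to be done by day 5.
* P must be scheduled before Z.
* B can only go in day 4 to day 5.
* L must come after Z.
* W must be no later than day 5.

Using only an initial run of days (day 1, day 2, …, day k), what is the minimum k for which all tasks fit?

The precedence chain requires at least 3 distinct days.
With at most 1 per day and 6 tasks, at least 6 days are needed.
B can't be placed before day 4, so the schedule must run through at least day 4.
6 works (last occupied day: day 6): for example L=day 5, Z=day 2, B=day 4, W=day 3, P=day 1, R=day 6.

6 days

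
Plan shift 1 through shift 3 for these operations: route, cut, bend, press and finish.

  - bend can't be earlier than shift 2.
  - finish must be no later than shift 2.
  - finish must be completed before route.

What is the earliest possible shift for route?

Precedence pushes route to at least shift 2.
route at shift 2 is achievable: press in shift 1, bend in shift 2, finish in shift 1, route in shift 2, cut in shift 1.

shift 2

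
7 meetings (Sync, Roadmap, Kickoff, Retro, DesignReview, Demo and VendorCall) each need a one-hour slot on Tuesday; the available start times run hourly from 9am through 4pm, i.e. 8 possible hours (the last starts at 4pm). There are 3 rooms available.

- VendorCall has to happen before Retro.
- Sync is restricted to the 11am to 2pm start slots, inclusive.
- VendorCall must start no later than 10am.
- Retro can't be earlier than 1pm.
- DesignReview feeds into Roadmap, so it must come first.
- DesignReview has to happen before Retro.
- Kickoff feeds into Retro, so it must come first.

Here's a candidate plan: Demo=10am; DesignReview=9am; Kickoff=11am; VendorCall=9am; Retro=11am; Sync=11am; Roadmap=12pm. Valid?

Invalid. Retro can't be earlier than 1pm.

DesignReview feeds into Roadmap, so it must come first — holds.
Retro can't be earlier than 1pm — violated.
Kickoff feeds into Retro, so it must come first — violated.
VendorCall must start no later than 10am — holds.
Sync is restricted to the 11am to 2pm start slots, inclusive — holds.
There are 3 rooms available — holds.
DesignReview has to happen before Retro — holds.
VendorCall has to happen before Retro — holds.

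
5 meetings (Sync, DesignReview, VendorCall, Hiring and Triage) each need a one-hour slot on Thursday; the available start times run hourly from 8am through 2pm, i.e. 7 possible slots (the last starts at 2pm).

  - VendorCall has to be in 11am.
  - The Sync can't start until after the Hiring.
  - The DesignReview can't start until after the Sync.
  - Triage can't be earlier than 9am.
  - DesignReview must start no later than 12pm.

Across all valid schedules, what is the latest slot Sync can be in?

Precedence pushes Sync to at least 9am; downstream work caps Sync at 11am.
Sync at 11am is achievable: Hiring -> 8am; VendorCall -> 11am; DesignReview -> 12pm; Triage -> 9am; Sync -> 11am.

11am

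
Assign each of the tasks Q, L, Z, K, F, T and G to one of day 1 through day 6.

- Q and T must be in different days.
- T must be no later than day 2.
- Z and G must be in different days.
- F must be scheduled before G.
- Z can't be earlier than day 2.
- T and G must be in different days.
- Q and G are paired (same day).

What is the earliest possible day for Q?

Q must be in the same day as G, which can't be before day 2, so Q is at least day 2.
Q at day 2 is achievable: K -> day 1, T -> day 1, F -> day 1, Q -> day 2, Z -> day 3, G -> day 2, L -> day 1.

day 2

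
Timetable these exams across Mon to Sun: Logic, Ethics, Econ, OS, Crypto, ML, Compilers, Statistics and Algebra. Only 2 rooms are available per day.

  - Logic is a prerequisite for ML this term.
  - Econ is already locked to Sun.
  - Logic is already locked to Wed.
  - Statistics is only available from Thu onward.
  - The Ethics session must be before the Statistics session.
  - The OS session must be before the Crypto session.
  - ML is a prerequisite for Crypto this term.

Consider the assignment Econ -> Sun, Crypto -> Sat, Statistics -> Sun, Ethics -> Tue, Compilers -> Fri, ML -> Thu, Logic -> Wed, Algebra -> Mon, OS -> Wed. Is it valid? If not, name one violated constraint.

Only 2 rooms are available per day — holds.
Logic is a prerequisite for ML this term — holds.
Econ is already locked to Sun — holds.
The OS session must be before the Crypto session — holds.
Statistics is only available from Thu onward — holds.
ML is a prerequisite for Crypto this term — holds.
The Ethics session must be before the Statistics session — holds.
Logic is already locked to Wed — holds.

Valid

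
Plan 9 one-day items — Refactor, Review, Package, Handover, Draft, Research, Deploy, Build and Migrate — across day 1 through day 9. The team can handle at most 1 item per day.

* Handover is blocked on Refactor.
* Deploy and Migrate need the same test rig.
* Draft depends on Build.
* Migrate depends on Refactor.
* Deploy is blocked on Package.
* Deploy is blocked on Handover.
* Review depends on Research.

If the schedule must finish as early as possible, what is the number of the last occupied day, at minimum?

The precedence chain requires at least 3 distinct days.
With at most 1 per day and 9 work items, at least 9 days are needed.
9 works (last occupied day: day 9): for example Research=day 5, Migrate=day 9, Review=day 6, Refactor=day 1, Draft=day 8, Package=day 3, Build=day 7, Handover=day 2, Deploy=day 4.

9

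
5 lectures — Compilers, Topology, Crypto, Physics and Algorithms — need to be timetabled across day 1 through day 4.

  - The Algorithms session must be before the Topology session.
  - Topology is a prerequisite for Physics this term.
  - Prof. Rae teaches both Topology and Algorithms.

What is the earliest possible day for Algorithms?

day 1

Downstream work caps Algorithms at day 2.
Algorithms at day 1 is achievable: Algorithms in day 1, Topology in day 2, Physics in day 3, Crypto in day 1, Compilers in day 1.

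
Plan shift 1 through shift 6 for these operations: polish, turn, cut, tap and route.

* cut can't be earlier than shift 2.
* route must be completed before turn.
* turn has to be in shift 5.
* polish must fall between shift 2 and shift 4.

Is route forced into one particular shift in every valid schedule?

route can be shift 1 (e.g. polish -> shift 2, cut -> shift 2, route -> shift 1, tap -> shift 1, turn -> shift 5) or shift 2 (e.g. tap=shift 1; route=shift 2; turn=shift 5; polish=shift 2; cut=shift 2).

No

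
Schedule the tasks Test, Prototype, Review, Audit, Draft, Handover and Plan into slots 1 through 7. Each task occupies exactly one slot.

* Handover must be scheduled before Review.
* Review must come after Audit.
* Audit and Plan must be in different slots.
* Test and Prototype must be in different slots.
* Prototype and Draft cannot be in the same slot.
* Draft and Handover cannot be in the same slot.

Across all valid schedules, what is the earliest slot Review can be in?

Precedence pushes Review to at least 2.
Review at 2 is achievable: Prototype=2, Test=1, Handover=1, Draft=3, Plan=2, Audit=1, Review=2.

2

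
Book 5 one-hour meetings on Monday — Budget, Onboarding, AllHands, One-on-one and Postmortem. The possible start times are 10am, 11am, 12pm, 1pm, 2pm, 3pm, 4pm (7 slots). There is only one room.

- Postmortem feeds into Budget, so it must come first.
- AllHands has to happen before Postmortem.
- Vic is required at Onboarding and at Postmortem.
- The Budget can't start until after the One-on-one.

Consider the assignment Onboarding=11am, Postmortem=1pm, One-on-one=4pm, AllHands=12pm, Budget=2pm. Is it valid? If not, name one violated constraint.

Vic is required at Onboarding and at Postmortem — holds.
The Budget can't start until after the One-on-one — violated.
AllHands has to happen before Postmortem — holds.
Postmortem feeds into Budget, so it must come first — holds.
There is only one room — holds.

Invalid. The Budget can't start until after the One-on-one.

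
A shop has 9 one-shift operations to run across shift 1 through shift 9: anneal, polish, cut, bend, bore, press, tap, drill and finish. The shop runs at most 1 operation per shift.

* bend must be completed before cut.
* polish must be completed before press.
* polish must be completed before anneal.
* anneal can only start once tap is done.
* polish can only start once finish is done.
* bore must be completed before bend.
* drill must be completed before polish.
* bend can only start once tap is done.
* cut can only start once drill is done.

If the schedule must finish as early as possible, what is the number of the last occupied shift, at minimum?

9

The precedence chain requires at least 3 distinct shifts.
With at most 1 per shift and 9 operations, at least 9 shifts are needed.
9 works (last occupied shift: shift 9): for example drill in shift 1, press in shift 9, tap in shift 4, bend in shift 6, bore in shift 5, finish in shift 2, polish in shift 3, cut in shift 8, anneal in shift 7.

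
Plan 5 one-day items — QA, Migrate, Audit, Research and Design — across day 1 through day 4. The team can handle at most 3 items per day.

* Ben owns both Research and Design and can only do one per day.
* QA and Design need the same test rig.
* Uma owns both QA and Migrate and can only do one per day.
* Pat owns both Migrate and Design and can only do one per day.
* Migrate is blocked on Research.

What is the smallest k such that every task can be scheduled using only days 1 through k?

3 days

The precedence chain requires at least 2 distinct days.
With at most 3 per day and 5 tasks, at least 2 days are needed.
Could 2 days be enough, i.e. nothing placed later than day 2? No: Migrate must come after Research (at day 1 or later) → {day 2}; Research must come before Migrate (at day 2 or earlier) → {day 1}; Design can't share with Research (day 1) → {day 2}; Design can't share with Migrate (day 2) → nothing is left.
So 2 days is not enough.
3 works (last occupied day: day 3): for example Migrate in day 2, QA in day 1, Design in day 3, Research in day 1, Audit in day 1.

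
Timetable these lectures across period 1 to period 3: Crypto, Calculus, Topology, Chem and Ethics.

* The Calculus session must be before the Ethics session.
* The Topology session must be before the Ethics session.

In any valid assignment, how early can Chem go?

Chem at period 1 is achievable: Ethics in period 2; Crypto in period 1; Calculus in period 1; Topology in period 1; Chem in period 1.

period 1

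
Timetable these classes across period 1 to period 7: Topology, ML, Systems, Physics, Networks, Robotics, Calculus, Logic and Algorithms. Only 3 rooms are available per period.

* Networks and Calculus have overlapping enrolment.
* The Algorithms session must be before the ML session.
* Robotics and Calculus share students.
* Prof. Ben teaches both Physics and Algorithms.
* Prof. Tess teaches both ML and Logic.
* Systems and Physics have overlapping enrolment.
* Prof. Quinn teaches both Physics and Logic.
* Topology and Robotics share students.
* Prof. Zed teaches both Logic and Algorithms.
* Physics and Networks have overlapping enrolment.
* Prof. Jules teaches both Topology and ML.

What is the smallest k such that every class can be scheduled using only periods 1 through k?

The precedence chain requires at least 2 distinct periods.
With at most 3 per period and 9 classes, at least 3 periods are needed.
3 works (last occupied period: period 3): for example Physics=period 2, ML=period 2, Networks=period 3, Topology=period 1, Systems=period 1, Calculus=period 2, Algorithms=period 1, Robotics=period 3, Logic=period 3.

3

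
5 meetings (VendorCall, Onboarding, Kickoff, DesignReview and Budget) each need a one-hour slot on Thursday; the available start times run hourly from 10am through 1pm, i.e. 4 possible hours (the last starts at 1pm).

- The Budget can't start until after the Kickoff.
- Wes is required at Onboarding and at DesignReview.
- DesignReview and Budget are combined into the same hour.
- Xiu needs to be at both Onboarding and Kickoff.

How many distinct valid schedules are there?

48

Splitting on VendorCall: it can be 10am (12), 11am (12), 12pm (12), 1pm (12). Listing each branch's schedules as (Onboarding, Kickoff, DesignReview, Budget):
VendorCall=10am: (10am,11am,12pm,12pm) (10am,11am,1pm,1pm) (10am,12pm,1pm,1pm) (11am,10am,12pm,12pm) (11am,10am,1pm,1pm) (11am,12pm,1pm,1pm) (12pm,10am,11am,11am) (12pm,10am,1pm,1pm) (12pm,11am,1pm,1pm) (1pm,10am,11am,11am) (1pm,10am,12pm,12pm) (1pm,11am,12pm,12pm) — 12.
VendorCall=11am: (10am,11am,12pm,12pm) (10am,11am,1pm,1pm) (10am,12pm,1pm,1pm) (11am,10am,12pm,12pm) (11am,10am,1pm,1pm) (11am,12pm,1pm,1pm) (12pm,10am,11am,11am) (12pm,10am,1pm,1pm) (12pm,11am,1pm,1pm) (1pm,10am,11am,11am) (1pm,10am,12pm,12pm) (1pm,11am,12pm,12pm) — 12.
VendorCall=12pm: (10am,11am,12pm,12pm) (10am,11am,1pm,1pm) (10am,12pm,1pm,1pm) (11am,10am,12pm,12pm) (11am,10am,1pm,1pm) (11am,12pm,1pm,1pm) (12pm,10am,11am,11am) (12pm,10am,1pm,1pm) (12pm,11am,1pm,1pm) (1pm,10am,11am,11am) (1pm,10am,12pm,12pm) (1pm,11am,12pm,12pm) — 12.
VendorCall=1pm: (10am,11am,12pm,12pm) (10am,11am,1pm,1pm) (10am,12pm,1pm,1pm) (11am,10am,12pm,12pm) (11am,10am,1pm,1pm) (11am,12pm,1pm,1pm) (12pm,10am,11am,11am) (12pm,10am,1pm,1pm) (12pm,11am,1pm,1pm) (1pm,10am,11am,11am) (1pm,10am,12pm,12pm) (1pm,11am,12pm,12pm) — 12.
Summing: 12 + 12 + 12 + 12 = 48.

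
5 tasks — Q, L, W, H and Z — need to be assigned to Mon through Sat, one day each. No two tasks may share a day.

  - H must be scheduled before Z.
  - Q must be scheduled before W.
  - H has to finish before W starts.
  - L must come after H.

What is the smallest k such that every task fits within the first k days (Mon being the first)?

The precedence chain requires at least 2 distinct days.
With at most 1 per day and 5 tasks, at least 5 days are needed.
5 works (last occupied day: Fri): for example H in Mon; W in Wed; Q in Tue; L in Thu; Z in Fri.

5 days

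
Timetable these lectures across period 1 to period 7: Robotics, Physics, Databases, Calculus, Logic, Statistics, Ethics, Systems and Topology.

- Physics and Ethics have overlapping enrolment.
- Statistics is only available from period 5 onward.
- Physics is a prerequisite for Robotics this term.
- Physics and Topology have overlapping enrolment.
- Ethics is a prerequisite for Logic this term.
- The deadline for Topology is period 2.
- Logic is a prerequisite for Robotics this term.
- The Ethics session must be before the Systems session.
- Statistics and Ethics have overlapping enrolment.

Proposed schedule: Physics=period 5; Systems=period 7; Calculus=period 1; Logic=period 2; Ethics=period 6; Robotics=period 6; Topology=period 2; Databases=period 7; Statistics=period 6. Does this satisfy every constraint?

No — it violates: Statistics and Ethics have overlapping enrolment

Statistics is only available from period 5 onward — holds.
Physics is a prerequisite for Robotics this term — holds.
The deadline for Topology is period 2 — holds.
Statistics and Ethics have overlapping enrolment — violated.
Logic is a prerequisite for Robotics this term — holds.
Physics and Ethics have overlapping enrolment — holds.
Ethics is a prerequisite for Logic this term — violated.
Physics and Topology have overlapping enrolment — holds.
The Ethics session must be before the Systems session — holds.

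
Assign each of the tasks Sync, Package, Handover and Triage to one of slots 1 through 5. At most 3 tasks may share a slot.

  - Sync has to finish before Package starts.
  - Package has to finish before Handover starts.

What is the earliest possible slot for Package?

Precedence pushes Package to at least 2; downstream work caps Package at 4.
Package at 2 is achievable: Triage=1; Package=2; Handover=3; Sync=1.

2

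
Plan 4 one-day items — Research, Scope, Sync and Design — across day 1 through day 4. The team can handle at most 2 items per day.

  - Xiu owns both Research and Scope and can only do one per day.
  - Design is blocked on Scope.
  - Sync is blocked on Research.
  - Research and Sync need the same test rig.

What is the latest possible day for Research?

Downstream work caps Research at day 3.
Research at day 3 is achievable: Sync in day 4, Research in day 3, Scope in day 1, Design in day 2.

day 3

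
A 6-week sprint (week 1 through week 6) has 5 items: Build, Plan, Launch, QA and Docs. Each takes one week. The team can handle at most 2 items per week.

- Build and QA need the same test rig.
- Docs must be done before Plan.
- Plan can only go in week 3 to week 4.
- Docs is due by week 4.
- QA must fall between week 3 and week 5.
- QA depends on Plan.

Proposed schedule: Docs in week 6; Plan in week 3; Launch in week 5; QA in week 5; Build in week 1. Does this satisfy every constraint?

Docs must be done before Plan — violated.
Plan can only go in week 3 to week 4 — holds.
The team can handle at most 2 items per week — holds.
Build and QA need the same test rig — holds.
QA depends on Plan — holds.
QA must fall between week 3 and week 5 — holds.
Docs is due by week 4 — violated.

Invalid. Docs is due by week 4.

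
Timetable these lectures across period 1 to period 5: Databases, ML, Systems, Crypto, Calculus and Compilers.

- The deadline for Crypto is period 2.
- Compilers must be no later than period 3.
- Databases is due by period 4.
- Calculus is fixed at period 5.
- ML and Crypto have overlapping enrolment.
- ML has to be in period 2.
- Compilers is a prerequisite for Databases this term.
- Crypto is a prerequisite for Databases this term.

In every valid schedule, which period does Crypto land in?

Crypto's window is period 1–period 2.
ML is fixed at period 2, and Crypto can't share a period with ML.
So Crypto must be period 1.

period 1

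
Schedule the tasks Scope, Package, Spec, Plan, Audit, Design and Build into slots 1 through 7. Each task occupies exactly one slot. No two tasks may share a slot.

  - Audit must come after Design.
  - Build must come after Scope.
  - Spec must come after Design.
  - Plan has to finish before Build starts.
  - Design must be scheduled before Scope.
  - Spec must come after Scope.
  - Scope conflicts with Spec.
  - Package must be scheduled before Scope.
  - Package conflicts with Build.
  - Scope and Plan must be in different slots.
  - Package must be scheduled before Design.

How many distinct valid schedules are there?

41

Splitting on Scope: it can be 3 (12), 4 (21), 5 (8). Listing each branch's schedules as (Package, Spec, Plan, Audit, Design, Build):
Scope=3: (1,4,5,6,2,7) (1,4,5,7,2,6) (1,4,6,5,2,7) (1,5,4,6,2,7) (1,5,4,7,2,6) (1,5,6,4,2,7) (1,6,4,5,2,7) (1,6,4,7,2,5) (1,6,5,4,2,7) (1,7,4,5,2,6) (1,7,4,6,2,5) (1,7,5,4,2,6) — 12.
Scope=4: (1,5,2,6,3,7) (1,5,2,7,3,6) (1,5,3,6,2,7) (1,5,3,7,2,6) (1,5,6,3,2,7) (1,6,2,5,3,7) (1,6,2,7,3,5) (1,6,3,5,2,7) (1,6,3,7,2,5) (1,6,5,3,2,7) (1,7,2,5,3,6) (1,7,2,6,3,5) (1,7,3,5,2,6) (1,7,3,6,2,5) (1,7,5,3,2,6) (2,5,1,6,3,7) (2,5,1,7,3,6) (2,6,1,5,3,7) (2,6,1,7,3,5) (2,7,1,5,3,6) (2,7,1,6,3,5) — 21.
Scope=5: (1,6,2,4,3,7) (1,6,3,4,2,7) (1,6,4,3,2,7) (1,7,2,4,3,6) (1,7,3,4,2,6) (1,7,4,3,2,6) (2,6,1,4,3,7) (2,7,1,4,3,6) — 8.
Summing: 12 + 21 + 8 = 41.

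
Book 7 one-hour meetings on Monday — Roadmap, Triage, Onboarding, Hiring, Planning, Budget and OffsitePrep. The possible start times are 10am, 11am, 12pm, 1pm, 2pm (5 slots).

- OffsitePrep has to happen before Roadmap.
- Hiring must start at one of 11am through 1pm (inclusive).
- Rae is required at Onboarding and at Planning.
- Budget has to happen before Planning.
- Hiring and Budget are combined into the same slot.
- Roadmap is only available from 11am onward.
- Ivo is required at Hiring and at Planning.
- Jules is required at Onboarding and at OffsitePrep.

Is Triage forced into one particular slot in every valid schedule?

No

Triage can be 10am (e.g. Onboarding=11am; Budget=11am; Planning=12pm; Roadmap=11am; OffsitePrep=10am; Hiring=11am; Triage=10am) or 11am (e.g. Triage=11am; Onboarding=11am; Budget=11am; Roadmap=11am; Hiring=11am; Planning=12pm; OffsitePrep=10am).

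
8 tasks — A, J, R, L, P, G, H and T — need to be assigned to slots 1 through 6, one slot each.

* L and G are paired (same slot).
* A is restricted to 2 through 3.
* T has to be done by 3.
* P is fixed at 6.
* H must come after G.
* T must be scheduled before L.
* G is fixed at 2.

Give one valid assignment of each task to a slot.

A -> 2; P -> 6; J -> 1; G -> 2; H -> 3; L -> 2; R -> 1; T -> 1

Checking: T(1) before L(2); G(2) before H(3); L = G = 2; A=2 in [2,3]; T=1 in [1,3]; G=2 in [2,2]; P=6 in [6,6].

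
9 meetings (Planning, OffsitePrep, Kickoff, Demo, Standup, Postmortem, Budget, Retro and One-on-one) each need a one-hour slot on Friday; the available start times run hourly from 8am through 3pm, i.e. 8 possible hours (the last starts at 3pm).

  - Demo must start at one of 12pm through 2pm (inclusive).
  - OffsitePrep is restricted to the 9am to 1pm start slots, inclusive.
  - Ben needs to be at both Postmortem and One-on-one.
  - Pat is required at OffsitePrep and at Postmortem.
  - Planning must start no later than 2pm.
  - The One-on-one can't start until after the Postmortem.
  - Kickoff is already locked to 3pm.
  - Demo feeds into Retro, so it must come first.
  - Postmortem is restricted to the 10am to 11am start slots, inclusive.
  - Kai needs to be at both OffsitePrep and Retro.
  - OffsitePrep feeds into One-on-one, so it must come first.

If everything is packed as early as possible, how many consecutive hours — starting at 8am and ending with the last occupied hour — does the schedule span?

The precedence chain requires at least 2 distinct hours.
Kickoff can't be placed before 3pm — that is hour 8 counting from 8am — so the schedule must run through at least 8 hours.
8 works (last occupied hour: 3pm): for example Demo=12pm, Postmortem=10am, Retro=1pm, One-on-one=11am, Budget=8am, OffsitePrep=9am, Kickoff=3pm, Planning=8am, Standup=8am.

8 hours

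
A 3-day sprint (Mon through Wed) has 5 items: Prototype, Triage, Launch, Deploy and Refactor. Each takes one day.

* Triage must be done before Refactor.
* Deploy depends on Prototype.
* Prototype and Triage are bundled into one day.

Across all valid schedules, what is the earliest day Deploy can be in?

Tue

Precedence pushes Deploy to at least Tue.
Deploy at Tue is achievable: Prototype in Mon, Launch in Mon, Deploy in Tue, Triage in Mon, Refactor in Tue.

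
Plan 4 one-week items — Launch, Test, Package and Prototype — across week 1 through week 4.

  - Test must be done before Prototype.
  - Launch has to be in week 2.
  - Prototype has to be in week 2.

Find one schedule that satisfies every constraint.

Test in week 1, Package in week 1, Launch in week 2, Prototype in week 2

Checking: Test(week 1) before Prototype(week 2); Launch=week 2 in [week 2,week 2]; Prototype=week 2 in [week 2,week 2].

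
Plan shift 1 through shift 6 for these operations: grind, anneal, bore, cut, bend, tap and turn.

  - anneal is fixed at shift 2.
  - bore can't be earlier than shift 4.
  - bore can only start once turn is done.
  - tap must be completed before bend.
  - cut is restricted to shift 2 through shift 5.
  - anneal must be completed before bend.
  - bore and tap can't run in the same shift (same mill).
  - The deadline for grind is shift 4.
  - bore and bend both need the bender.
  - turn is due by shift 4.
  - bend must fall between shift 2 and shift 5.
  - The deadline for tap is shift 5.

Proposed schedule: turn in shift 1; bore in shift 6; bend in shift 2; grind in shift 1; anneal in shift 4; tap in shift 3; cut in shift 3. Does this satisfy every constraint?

No. anneal must be completed before bend is not satisfied.

turn is due by shift 4 — holds.
anneal is fixed at shift 2 — violated.
tap must be completed before bend — violated.
bore can only start once turn is done — holds.
bore and tap can't run in the same shift (same mill) — holds.
cut is restricted to shift 2 through shift 5 — holds.
The deadline for grind is shift 4 — holds.
bore can't be earlier than shift 4 — holds.
bore and bend both need the bender — holds.
The deadline for tap is shift 5 — holds.
anneal must be completed before bend — violated.
bend must fall between shift 2 and shift 5 — holds.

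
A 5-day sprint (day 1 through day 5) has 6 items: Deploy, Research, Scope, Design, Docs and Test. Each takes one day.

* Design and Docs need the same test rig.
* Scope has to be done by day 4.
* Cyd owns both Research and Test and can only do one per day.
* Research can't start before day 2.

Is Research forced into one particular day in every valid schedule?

No

Research can be day 2 (e.g. Deploy in day 1, Test in day 1, Research in day 2, Scope in day 1, Design in day 1, Docs in day 2) or day 3 (e.g. Test -> day 1; Deploy -> day 1; Scope -> day 1; Research -> day 3; Docs -> day 2; Design -> day 1).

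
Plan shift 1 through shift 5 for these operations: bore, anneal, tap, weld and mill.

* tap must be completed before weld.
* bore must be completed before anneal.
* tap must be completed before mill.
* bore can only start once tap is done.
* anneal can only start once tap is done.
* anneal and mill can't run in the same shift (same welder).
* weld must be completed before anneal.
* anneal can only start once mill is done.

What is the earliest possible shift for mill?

shift 2

Precedence pushes mill to at least shift 2; downstream work caps mill at shift 4.
mill at shift 2 is achievable: anneal in shift 3; bore in shift 2; mill in shift 2; weld in shift 2; tap in shift 1.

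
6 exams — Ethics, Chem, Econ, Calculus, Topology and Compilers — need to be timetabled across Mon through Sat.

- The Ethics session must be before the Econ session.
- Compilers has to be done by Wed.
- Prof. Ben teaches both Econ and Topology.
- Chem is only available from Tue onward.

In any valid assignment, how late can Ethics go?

Fri

Downstream work caps Ethics at Fri.
Ethics at Fri is achievable: Calculus in Mon; Topology in Mon; Compilers in Mon; Chem in Tue; Ethics in Fri; Econ in Sat.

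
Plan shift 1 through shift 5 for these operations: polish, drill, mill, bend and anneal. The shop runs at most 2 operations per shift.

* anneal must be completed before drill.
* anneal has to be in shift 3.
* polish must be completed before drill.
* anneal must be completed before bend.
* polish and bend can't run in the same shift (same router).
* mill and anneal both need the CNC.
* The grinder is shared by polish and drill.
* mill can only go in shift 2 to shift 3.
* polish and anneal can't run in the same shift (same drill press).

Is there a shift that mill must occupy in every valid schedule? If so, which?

mill's window is shift 2–shift 3.
anneal is fixed at shift 3, and mill can't share a shift with anneal.
So mill must be shift 2.

shift 2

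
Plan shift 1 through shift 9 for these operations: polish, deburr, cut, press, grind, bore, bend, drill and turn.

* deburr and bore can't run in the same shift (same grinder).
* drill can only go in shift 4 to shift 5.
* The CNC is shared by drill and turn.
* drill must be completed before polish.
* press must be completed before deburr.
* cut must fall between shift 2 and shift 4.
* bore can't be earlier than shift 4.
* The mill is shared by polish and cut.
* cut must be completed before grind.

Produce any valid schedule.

bore -> shift 4; bend -> shift 1; press -> shift 1; drill -> shift 4; polish -> shift 5; grind -> shift 3; deburr -> shift 2; turn -> shift 1; cut -> shift 2

Checking: press(shift 1) before deburr(shift 2); drill(shift 4) before polish(shift 5); cut(shift 2) before grind(shift 3); drill(shift 4) != turn(shift 1); polish(shift 5) != cut(shift 2); deburr(shift 2) != bore(shift 4); drill=shift 4 in [shift 4,shift 5]; cut=shift 2 in [shift 2,shift 4]; bore=shift 4 in [shift 4,shift 9].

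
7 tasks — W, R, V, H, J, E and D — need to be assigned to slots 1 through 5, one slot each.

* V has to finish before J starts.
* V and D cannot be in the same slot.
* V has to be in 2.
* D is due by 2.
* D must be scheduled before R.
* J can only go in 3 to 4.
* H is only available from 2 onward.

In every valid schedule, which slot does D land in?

1

D's window is 1–2.
V is fixed at 2, and D can't share a slot with V.
So D must be 1.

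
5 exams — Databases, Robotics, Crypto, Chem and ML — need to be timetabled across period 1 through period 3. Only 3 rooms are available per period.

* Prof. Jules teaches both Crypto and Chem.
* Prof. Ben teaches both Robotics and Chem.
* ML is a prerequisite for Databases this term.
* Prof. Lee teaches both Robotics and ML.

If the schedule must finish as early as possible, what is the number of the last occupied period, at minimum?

The precedence chain requires at least 2 distinct periods.
With at most 3 per period and 5 exams, at least 2 periods are needed.
2 works (last occupied period: period 2): for example Robotics=period 2, Crypto=period 2, Databases=period 2, Chem=period 1, ML=period 1.

2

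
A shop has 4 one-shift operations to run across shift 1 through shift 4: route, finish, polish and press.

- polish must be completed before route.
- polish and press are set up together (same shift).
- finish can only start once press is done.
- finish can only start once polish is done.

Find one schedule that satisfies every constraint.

route -> shift 2, polish -> shift 1, finish -> shift 2, press -> shift 1

Checking: press(shift 1) before finish(shift 2); polish(shift 1) before finish(shift 2); polish(shift 1) before route(shift 2); polish = press = shift 1.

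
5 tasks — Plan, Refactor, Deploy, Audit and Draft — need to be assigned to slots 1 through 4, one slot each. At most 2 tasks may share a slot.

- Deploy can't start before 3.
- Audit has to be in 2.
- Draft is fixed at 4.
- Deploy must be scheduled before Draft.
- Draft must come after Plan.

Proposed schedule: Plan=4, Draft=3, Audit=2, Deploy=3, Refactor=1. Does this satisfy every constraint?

Invalid. Draft must come after Plan.

Audit has to be in 2 — holds.
Deploy can't start before 3 — holds.
Draft must come after Plan — violated.
Draft is fixed at 4 — violated.
Deploy must be scheduled before Draft — violated.
At most 2 tasks may share a slot — holds.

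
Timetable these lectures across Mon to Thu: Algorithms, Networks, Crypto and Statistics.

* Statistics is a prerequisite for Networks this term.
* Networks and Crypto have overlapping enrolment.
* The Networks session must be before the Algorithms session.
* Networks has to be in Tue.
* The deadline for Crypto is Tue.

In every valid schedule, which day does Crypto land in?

Mon

Crypto's window is Mon–Tue.
Networks is fixed at Tue, and Crypto can't share a day with Networks.
So Crypto must be Mon.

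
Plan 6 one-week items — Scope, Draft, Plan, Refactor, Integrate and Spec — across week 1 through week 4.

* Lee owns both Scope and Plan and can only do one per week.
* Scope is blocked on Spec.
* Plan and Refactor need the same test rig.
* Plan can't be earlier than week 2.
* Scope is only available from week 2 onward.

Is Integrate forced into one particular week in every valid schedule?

No

Integrate can be week 1 (e.g. Scope=week 2, Plan=week 3, Spec=week 1, Refactor=week 1, Integrate=week 1, Draft=week 1) or week 2 (e.g. Plan in week 3; Draft in week 1; Integrate in week 2; Scope in week 2; Refactor in week 1; Spec in week 1).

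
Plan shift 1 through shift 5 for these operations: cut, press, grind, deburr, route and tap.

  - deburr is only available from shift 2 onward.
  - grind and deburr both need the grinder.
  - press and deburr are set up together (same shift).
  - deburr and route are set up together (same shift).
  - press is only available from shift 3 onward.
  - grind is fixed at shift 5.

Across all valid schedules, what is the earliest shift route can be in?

shift 3

Route must be in the same shift as press, which can't be before shift 3, so route is at least shift 3.
route at shift 3 is achievable: cut in shift 1, tap in shift 1, deburr in shift 3, grind in shift 5, press in shift 3, route in shift 3.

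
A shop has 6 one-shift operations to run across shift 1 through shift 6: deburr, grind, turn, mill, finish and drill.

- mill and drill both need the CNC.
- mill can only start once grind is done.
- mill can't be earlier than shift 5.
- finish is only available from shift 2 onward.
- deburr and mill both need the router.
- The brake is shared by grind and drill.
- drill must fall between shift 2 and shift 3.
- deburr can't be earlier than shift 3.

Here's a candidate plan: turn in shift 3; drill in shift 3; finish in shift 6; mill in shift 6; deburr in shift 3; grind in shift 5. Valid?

deburr can't be earlier than shift 3 — holds.
deburr and mill both need the router — holds.
The brake is shared by grind and drill — holds.
mill can only start once grind is done — holds.
finish is only available from shift 2 onward — holds.
drill must fall between shift 2 and shift 3 — holds.
mill can't be earlier than shift 5 — holds.
mill and drill both need the CNC — holds.

Yes, all constraints hold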